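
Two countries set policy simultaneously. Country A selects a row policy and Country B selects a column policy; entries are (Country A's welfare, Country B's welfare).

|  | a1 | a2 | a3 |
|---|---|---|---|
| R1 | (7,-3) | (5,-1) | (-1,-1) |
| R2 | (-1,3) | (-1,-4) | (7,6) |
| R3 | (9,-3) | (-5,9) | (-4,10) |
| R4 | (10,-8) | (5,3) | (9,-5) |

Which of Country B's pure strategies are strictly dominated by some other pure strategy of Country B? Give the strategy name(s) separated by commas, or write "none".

a1

a1: dominated, since a3 does at least as well everywhere (R1: -1>-3, R2: 6>3, R3: 10>-3, R4: -5>-8).
a2 is not dominated — it holds its own against a1 at R1 (-1>-3); a3 at R1 (-1=-1).
a3: no other strategy beats it everywhere (a1 at R1 (-1>-3); a2 at R1 (-1=-1)).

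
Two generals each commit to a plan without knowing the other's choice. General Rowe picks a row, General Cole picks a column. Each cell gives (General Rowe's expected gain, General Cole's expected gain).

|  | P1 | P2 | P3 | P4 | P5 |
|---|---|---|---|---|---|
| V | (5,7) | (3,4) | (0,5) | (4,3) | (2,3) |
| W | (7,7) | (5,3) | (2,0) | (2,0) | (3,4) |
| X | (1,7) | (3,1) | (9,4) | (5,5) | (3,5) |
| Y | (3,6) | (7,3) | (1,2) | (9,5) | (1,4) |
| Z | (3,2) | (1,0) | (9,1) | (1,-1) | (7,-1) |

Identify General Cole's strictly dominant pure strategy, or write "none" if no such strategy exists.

P1

P1 vs P2: V: 7>4, W: 7>3, X: 7>1, Y: 6>3, Z: 2>0.
P1 vs P3: V: 7>5, W: 7>0, X: 7>4, Y: 6>2, Z: 2>1.
P1 vs P4: V: 7>3, W: 7>0, X: 7>5, Y: 6>5, Z: 2>-1.
P1 vs P5: V: 7>3, W: 7>4, X: 7>5, Y: 6>4, Z: 2>-1.
P1 strictly beats every other strategy against every opponent action, so it is strictly dominant.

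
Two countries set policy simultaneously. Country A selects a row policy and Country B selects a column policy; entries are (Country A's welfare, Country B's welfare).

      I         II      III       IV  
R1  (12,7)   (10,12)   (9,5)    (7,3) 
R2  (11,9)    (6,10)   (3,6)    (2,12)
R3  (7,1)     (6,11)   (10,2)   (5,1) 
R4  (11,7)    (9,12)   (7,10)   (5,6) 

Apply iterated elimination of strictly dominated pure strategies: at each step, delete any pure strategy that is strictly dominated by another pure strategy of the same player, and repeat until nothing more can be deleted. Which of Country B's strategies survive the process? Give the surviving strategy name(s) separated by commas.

For Country A, R1 strictly dominates R2 on the remaining columns (I: 12>11, II: 10>6, III: 9>3, IV: 7>2); eliminate R2.
For Country A, R1 strictly dominates R4 on the remaining columns (I: 12>11, II: 10>9, III: 9>7, IV: 7>5); eliminate R4.
For Country B, II strictly dominates I on the remaining rows (R1: 12>7, R3: 11>1); eliminate I.
Column III is eliminated: II beats it against every remaining row (R1: 12>5, R3: 11>2).
Country A's strategy R3 is strictly dominated by R1 (II: 10>6, IV: 7>5) and is removed.
For Country B, II strictly dominates IV on the remaining rows (R1: 12>3); eliminate IV.
Among the remaining strategies, none is strictly dominated by another pure strategy of the same player, so the elimination stops.
Surviving strategies — Country A: {R1}; Country B: {II}.

II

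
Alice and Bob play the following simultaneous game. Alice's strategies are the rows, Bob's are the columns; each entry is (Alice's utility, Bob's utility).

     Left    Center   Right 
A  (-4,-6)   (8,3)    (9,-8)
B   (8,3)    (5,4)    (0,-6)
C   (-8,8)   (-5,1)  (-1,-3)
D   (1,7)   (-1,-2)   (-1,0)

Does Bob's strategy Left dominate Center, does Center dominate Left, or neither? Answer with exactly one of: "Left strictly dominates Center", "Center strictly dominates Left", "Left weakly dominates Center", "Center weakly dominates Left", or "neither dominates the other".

neither dominates the other

Compare Left to Center across every action of Alice: A: -6<3, B: 3<4, C: 8>1, D: 7>-2.
Left does better at C, D but worse at A, B; neither strategy dominates the other.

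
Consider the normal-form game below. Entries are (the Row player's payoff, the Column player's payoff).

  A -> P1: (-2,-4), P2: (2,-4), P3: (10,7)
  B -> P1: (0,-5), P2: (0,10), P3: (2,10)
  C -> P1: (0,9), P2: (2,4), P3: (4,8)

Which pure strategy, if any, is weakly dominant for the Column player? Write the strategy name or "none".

none

P1 fails to dominate P2 at B (-5<10).
P2 fails to dominate P1 at C (4<9).
P3 fails to dominate P1 at C (8<9).
No single strategy dominates all the others.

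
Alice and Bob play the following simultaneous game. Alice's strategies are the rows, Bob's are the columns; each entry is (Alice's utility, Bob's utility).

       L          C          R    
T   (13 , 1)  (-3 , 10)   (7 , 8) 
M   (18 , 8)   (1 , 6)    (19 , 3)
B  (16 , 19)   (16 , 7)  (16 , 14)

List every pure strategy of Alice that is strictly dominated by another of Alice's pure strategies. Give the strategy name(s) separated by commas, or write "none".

T is strictly dominated by M (L: 18>13, C: 1>-3, R: 19>7).
Nothing dominates M: T at L (18>13); B at L (18>16).
Nothing dominates B: T at L (16>13); M at C (16>1).

T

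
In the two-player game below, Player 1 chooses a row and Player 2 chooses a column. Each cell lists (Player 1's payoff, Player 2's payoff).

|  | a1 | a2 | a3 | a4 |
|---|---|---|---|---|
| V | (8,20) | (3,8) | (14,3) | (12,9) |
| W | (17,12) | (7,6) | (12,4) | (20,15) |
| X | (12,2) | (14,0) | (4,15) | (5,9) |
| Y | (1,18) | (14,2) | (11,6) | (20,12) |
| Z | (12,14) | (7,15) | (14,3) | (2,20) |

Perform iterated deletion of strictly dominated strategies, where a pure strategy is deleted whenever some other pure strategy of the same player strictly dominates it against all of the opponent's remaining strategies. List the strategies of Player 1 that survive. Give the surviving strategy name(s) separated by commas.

W, Y

Column a2 is eliminated: a4 beats it against every remaining row (V: 9>8, W: 15>6, X: 9>0, Y: 12>2, Z: 20>15).
For Player 1, W strictly dominates X on the remaining columns (a1: 17>12, a3: 12>4, a4: 20>5); eliminate X.
Column a3 is eliminated: a1 beats it against every remaining row (V: 20>3, W: 12>4, Y: 18>6, Z: 14>3).
For Player 1, W strictly dominates V on the remaining columns (a1: 17>8, a4: 20>12); eliminate V.
Player 1's strategy Z is strictly dominated by W (a1: 17>12, a4: 20>2) and is removed.
Among the remaining strategies, none is strictly dominated by another pure strategy of the same player, so the elimination stops.
Surviving strategies — Player 1: {W, Y}; Player 2: {a1, a4}.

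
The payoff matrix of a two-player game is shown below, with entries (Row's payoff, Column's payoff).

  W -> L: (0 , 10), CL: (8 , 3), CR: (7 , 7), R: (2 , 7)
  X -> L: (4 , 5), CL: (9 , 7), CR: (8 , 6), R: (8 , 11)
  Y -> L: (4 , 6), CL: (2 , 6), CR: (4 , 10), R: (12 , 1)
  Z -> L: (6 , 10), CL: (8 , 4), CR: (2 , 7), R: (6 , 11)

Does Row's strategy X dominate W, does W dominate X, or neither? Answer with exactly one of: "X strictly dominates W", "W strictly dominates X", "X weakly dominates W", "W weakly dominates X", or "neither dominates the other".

Compare X to W across every action of Column: L: 4>0, CL: 9>8, CR: 8>7, R: 8>2.
Every comparison favours X, so X strictly dominates W.

X strictly dominates W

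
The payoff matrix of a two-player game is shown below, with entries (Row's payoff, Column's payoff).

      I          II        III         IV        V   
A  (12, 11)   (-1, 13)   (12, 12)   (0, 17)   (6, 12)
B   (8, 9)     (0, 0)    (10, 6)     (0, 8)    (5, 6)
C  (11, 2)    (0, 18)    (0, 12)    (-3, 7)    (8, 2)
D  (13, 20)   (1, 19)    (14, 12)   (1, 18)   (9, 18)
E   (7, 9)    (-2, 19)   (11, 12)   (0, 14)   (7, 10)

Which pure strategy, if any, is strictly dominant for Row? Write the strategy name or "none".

D

D vs A: I: 13>12, II: 1>-1, III: 14>12, IV: 1>0, V: 9>6.
D vs B: I: 13>8, II: 1>0, III: 14>10, IV: 1>0, V: 9>5.
D vs C: I: 13>11, II: 1>0, III: 14>0, IV: 1>-3, V: 9>8.
D vs E: I: 13>7, II: 1>-2, III: 14>11, IV: 1>0, V: 9>7.
D strictly beats every other strategy against every opponent action, so it is strictly dominant.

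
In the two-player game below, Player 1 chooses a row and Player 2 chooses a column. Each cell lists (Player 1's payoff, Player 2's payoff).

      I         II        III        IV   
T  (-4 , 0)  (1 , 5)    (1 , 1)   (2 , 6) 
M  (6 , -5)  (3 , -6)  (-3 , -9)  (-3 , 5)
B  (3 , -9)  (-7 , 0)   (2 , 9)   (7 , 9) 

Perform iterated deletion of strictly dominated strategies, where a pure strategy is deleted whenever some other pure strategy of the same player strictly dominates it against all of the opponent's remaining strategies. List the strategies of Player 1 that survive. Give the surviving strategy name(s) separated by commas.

Player 2's strategy I is strictly dominated by IV (T: 6>0, M: 5>-5, B: 9>-9) and is removed.
For Player 2, IV strictly dominates II on the remaining rows (T: 6>5, M: 5>-6, B: 9>0); eliminate II.
Player 1's strategy T is strictly dominated by B (III: 2>1, IV: 7>2) and is removed.
Row M is eliminated: B beats it against every remaining column (III: 2>-3, IV: 7>-3).
Among the remaining strategies, none is strictly dominated by another pure strategy of the same player, so the elimination stops.
Surviving strategies — Player 1: {B}; Player 2: {III, IV}.

B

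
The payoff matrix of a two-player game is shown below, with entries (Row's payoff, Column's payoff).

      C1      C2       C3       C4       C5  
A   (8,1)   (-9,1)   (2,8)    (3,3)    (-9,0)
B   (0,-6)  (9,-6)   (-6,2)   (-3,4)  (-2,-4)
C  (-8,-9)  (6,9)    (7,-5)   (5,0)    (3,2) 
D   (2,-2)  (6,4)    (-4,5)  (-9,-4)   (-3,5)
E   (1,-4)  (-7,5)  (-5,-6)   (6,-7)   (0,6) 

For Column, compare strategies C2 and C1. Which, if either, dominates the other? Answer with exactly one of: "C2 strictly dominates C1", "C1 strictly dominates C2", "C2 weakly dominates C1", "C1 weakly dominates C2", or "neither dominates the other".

C2's payoffs vs C1's, by Row's action — A: 1=1, B: -6=-6, C: 9>-9, D: 4>-2, E: 5>-4.
C2 is at least as good everywhere and strictly better somewhere (tied only at A, B), so C2 weakly but not strictly dominates C1.

C2 weakly dominates C1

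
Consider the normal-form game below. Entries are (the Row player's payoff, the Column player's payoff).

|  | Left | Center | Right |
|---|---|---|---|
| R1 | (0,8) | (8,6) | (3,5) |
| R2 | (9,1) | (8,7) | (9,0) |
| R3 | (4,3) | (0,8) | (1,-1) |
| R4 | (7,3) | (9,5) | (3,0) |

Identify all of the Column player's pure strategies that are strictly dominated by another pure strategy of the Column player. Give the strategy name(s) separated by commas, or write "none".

Right

Left: no other strategy beats it everywhere (Center at R1 (8>6); Right at R1 (8>5)).
Nothing dominates Center: Left at R2 (7>1); Right at R1 (6>5).
Left strictly dominates Right — R1: 8>5, R2: 1>0, R3: 3>-1, R4: 3>0.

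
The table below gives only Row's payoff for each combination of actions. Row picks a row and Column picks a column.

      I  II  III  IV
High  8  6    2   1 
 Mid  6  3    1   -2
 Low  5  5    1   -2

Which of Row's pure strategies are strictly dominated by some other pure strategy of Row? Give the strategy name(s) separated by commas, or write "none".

High is not dominated — it holds its own against Mid at I (8>6); Low at I (8>5).
Mid is strictly dominated by High (I: 8>6, II: 6>3, III: 2>1, IV: 1>-2).
High strictly dominates Low — I: 8>5, II: 6>5, III: 2>1, IV: 1>-2.

Mid, Low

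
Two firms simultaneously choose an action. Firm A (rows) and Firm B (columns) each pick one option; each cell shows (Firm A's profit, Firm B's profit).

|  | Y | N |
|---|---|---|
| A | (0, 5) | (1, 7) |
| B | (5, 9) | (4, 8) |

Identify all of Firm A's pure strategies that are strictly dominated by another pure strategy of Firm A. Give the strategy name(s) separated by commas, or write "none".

A

B strictly dominates A — Y: 5>0, N: 4>1.
B: no other strategy beats it everywhere (A at Y (5>0)).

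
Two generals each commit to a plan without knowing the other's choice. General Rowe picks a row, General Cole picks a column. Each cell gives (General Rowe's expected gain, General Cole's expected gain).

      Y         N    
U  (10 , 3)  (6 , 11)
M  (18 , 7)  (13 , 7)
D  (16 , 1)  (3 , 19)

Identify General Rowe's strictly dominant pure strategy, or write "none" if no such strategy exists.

M

M vs U: Y: 18>10, N: 13>6.
M vs D: Y: 18>16, N: 13>3.
M strictly beats every other strategy against every opponent action, so it is strictly dominant.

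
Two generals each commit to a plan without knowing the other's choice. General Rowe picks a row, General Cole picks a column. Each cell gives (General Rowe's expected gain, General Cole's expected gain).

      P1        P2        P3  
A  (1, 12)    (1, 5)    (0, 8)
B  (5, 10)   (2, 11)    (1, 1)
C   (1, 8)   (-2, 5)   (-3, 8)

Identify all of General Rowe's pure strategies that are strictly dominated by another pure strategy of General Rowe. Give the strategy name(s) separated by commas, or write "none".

A: dominated, since B does at least as well everywhere (P1: 5>1, P2: 2>1, P3: 1>0).
Nothing dominates B: A at P1 (5>1); C at P1 (5>1).
C: dominated, since B does at least as well everywhere (P1: 5>1, P2: 2>-2, P3: 1>-3).

A, C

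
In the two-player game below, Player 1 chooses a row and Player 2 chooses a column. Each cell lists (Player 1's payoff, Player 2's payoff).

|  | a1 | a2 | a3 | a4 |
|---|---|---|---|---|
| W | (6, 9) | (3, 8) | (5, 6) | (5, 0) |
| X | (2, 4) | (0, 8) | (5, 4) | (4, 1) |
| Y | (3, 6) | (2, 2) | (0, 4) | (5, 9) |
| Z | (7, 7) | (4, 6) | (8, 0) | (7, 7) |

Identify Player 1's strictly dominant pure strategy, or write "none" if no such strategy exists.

Z

Z vs W: a1: 7>6, a2: 4>3, a3: 8>5, a4: 7>5.
Z vs X: a1: 7>2, a2: 4>0, a3: 8>5, a4: 7>4.
Z vs Y: a1: 7>3, a2: 4>2, a3: 8>0, a4: 7>5.
Z strictly beats every other strategy against every opponent action, so it is strictly dominant.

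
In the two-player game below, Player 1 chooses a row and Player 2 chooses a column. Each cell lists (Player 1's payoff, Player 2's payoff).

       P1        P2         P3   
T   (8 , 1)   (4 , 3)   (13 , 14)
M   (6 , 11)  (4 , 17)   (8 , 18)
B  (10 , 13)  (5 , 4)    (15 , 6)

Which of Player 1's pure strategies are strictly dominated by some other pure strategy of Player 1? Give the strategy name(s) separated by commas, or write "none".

T, M

T: dominated, since B does at least as well everywhere (P1: 10>8, P2: 5>4, P3: 15>13).
M: dominated, since B does at least as well everywhere (P1: 10>6, P2: 5>4, P3: 15>8).
B: no other strategy beats it everywhere (T at P1 (10>8); M at P1 (10>6)).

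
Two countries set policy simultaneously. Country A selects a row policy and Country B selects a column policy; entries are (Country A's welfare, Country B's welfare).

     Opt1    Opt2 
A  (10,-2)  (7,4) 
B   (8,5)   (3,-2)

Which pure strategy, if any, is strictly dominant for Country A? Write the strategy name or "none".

A

A vs B: Opt1: 10>8, Opt2: 7>3.
A strictly beats every other strategy against every opponent action, so it is strictly dominant.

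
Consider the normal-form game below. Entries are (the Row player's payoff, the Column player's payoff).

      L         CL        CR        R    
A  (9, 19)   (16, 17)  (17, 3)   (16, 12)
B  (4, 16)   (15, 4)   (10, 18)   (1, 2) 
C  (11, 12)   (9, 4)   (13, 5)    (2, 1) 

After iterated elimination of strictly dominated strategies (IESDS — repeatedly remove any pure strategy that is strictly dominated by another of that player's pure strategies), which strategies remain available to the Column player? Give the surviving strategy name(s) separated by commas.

The Row player's strategy B is strictly dominated by A (L: 9>4, CL: 16>15, CR: 17>10, R: 16>1) and is removed.
For the Column player, L strictly dominates CL on the remaining rows (A: 19>17, C: 12>4); eliminate CL.
For the Column player, L strictly dominates CR on the remaining rows (A: 19>3, C: 12>5); eliminate CR.
For the Column player, L strictly dominates R on the remaining rows (A: 19>12, C: 12>1); eliminate R.
The Row player's strategy A is strictly dominated by C (L: 11>9) and is removed.
Among the remaining strategies, none is strictly dominated by another pure strategy of the same player, so the elimination stops.
Surviving strategies — the Row player: {C}; the Column player: {L}.

L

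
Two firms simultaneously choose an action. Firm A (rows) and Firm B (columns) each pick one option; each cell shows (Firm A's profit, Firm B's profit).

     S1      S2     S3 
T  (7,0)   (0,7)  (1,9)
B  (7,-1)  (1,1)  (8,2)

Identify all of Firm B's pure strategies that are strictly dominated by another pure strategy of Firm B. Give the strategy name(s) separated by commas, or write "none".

S1, S2

S1: dominated, since S2 does at least as well everywhere (T: 7>0, B: 1>-1).
S2: dominated, since S3 does at least as well everywhere (T: 9>7, B: 2>1).
S3 is not dominated — it holds its own against S1 at T (9>0); S2 at T (9>7).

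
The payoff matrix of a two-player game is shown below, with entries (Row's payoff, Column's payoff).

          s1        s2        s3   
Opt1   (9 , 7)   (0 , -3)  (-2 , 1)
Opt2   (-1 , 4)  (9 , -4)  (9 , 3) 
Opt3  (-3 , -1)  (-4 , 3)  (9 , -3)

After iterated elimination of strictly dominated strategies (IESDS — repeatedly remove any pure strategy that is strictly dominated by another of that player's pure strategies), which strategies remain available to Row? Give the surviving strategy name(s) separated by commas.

For Column, s1 strictly dominates s3 on the remaining rows (Opt1: 7>1, Opt2: 4>3, Opt3: -1>-3); eliminate s3.
Row Opt3 is eliminated: Opt1 beats it against every remaining column (s1: 9>-3, s2: 0>-4).
For Column, s1 strictly dominates s2 on the remaining rows (Opt1: 7>-3, Opt2: 4>-4); eliminate s2.
For Row, Opt1 strictly dominates Opt2 on the remaining columns (s1: 9>-1); eliminate Opt2.
Among the remaining strategies, none is strictly dominated by another pure strategy of the same player, so the elimination stops.
Surviving strategies — Row: {Opt1}; Column: {s1}.

Opt1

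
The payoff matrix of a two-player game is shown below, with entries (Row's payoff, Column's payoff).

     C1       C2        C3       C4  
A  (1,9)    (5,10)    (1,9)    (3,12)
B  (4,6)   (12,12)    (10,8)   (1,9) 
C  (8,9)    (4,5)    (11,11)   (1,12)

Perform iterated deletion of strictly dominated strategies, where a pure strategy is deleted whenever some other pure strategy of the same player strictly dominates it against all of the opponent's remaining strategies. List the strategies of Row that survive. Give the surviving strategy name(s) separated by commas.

Column C1 is eliminated: C4 beats it against every remaining row (A: 12>9, B: 9>6, C: 12>9).
Column C3 is eliminated: C4 beats it against every remaining row (A: 12>9, B: 9>8, C: 12>11).
Row's strategy C is strictly dominated by A (C2: 5>4, C4: 3>1) and is removed.
Among the remaining strategies, none is strictly dominated by another pure strategy of the same player, so the elimination stops.
Surviving strategies — Row: {A, B}; Column: {C2, C4}.

A, B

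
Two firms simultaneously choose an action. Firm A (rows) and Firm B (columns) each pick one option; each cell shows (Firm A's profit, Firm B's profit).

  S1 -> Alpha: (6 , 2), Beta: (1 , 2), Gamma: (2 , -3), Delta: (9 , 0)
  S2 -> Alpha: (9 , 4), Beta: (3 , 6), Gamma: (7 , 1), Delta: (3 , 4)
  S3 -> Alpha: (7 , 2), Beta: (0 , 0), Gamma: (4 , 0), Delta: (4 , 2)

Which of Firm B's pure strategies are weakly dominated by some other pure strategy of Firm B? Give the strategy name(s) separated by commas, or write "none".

Alpha: no other strategy beats it everywhere (Beta at S3 (2>0); Gamma at S1 (2>-3); Delta at S1 (2>0)).
Beta: no other strategy beats it everywhere (Alpha at S2 (6>4); Gamma at S1 (2>-3); Delta at S1 (2>0)).
Alpha weakly dominates Gamma — S1: 2>-3, S2: 4>1, S3: 2>0.
Alpha weakly dominates Delta — S1: 2>0, S2: 4=4, S3: 2=2.

Gamma, Delta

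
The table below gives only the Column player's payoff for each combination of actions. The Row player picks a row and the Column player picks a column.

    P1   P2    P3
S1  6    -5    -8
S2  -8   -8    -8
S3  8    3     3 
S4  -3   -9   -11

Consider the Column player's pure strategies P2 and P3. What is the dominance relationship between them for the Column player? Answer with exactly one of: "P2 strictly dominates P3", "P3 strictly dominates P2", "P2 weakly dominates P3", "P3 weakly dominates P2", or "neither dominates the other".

P2's payoffs vs P3's, by the Row player's action — S1: -5>-8, S2: -8=-8, S3: 3=3, S4: -9>-11.
P2 is at least as good everywhere and strictly better somewhere (tied only at S2, S3), so P2 weakly but not strictly dominates P3.

P2 weakly dominates P3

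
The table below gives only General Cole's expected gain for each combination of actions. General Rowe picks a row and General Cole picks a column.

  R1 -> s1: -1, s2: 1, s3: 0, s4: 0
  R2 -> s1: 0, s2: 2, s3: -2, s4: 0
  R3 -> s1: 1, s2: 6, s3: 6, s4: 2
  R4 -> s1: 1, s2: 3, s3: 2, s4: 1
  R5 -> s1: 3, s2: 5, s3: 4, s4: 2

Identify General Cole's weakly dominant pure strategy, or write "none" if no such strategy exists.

s2

s2 vs s1: R1: 1>-1, R2: 2>0, R3: 6>1, R4: 3>1, R5: 5>3.
s2 vs s3: R1: 1>0, R2: 2>-2, R3: 6=6, R4: 3>2, R5: 5>4.
s2 vs s4: R1: 1>0, R2: 2>0, R3: 6>2, R4: 3>1, R5: 5>2.
s2 is at least as good as every other strategy against every opponent action, so it is weakly dominant.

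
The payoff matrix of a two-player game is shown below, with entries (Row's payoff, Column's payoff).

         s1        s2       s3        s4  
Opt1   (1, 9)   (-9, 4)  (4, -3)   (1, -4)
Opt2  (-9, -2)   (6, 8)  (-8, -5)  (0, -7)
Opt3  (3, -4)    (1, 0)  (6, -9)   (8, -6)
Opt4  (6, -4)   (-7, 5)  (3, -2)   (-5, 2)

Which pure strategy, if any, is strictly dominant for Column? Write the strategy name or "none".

none

s1 fails to dominate s2 at Opt2 (-2<8).
s2 fails to dominate s1 at Opt1 (4<9).
s3 fails to dominate s1 at Opt1 (-3<9).
s4 fails to dominate s1 at Opt1 (-4<9).
No single strategy dominates all the others.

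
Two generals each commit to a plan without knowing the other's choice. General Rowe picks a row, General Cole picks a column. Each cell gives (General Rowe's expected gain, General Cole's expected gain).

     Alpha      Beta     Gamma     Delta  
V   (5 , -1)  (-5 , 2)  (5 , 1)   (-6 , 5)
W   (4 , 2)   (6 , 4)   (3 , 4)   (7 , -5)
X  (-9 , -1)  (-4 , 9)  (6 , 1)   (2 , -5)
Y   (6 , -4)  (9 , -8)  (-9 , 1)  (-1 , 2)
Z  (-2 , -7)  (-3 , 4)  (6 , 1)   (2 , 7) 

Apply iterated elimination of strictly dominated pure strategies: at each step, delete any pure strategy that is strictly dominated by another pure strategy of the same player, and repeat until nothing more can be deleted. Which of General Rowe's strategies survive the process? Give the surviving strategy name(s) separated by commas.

W, X, Y, Z

For General Cole, Gamma strictly dominates Alpha on the remaining rows (V: 1>-1, W: 4>2, X: 1>-1, Y: 1>-4, Z: 1>-7); eliminate Alpha.
General Rowe's strategy V is strictly dominated by X (Beta: -4>-5, Gamma: 6>5, Delta: 2>-6) and is removed.
Among the remaining strategies, none is strictly dominated by another pure strategy of the same player, so the elimination stops.
Surviving strategies — General Rowe: {W, X, Y, Z}; General Cole: {Beta, Gamma, Delta}.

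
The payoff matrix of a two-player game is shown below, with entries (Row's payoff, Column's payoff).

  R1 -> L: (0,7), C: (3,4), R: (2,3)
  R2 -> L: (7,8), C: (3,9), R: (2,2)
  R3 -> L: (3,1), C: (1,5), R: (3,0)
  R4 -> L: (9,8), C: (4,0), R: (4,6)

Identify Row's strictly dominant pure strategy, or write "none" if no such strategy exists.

R4

R4 vs R1: L: 9>0, C: 4>3, R: 4>2.
R4 vs R2: L: 9>7, C: 4>3, R: 4>2.
R4 vs R3: L: 9>3, C: 4>1, R: 4>3.
R4 strictly beats every other strategy against every opponent action, so it is strictly dominant.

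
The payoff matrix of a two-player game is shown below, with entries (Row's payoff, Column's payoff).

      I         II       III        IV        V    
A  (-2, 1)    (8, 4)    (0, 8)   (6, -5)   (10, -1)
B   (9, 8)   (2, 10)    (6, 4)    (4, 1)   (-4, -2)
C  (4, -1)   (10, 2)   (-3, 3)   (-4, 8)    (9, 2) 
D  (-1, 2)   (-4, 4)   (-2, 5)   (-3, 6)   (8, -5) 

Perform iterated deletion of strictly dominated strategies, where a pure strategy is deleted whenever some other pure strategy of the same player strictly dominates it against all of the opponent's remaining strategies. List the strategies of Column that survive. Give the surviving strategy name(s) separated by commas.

Column's strategy I is strictly dominated by II (A: 4>1, B: 10>8, C: 2>-1, D: 4>2) and is removed.
Row's strategy D is strictly dominated by A (II: 8>-4, III: 0>-2, IV: 6>-3, V: 10>8) and is removed.
Column's strategy V is strictly dominated by III (A: 8>-1, B: 4>-2, C: 3>2) and is removed.
Among the remaining strategies, none is strictly dominated by another pure strategy of the same player, so the elimination stops.
Surviving strategies — Row: {A, B, C}; Column: {II, III, IV}.

II, III, IV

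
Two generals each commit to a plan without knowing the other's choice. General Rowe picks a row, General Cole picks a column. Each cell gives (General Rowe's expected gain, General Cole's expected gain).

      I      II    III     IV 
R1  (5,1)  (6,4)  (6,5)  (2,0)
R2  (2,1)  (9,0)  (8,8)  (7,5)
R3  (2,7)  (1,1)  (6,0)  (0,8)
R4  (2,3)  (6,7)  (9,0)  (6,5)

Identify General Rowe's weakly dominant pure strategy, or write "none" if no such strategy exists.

none

R1 fails to dominate R2 at II (6<9).
R2 fails to dominate R1 at I (2<5).
R3 fails to dominate R1 at I (2<5).
R4 fails to dominate R1 at I (2<5).
No single strategy dominates all the others.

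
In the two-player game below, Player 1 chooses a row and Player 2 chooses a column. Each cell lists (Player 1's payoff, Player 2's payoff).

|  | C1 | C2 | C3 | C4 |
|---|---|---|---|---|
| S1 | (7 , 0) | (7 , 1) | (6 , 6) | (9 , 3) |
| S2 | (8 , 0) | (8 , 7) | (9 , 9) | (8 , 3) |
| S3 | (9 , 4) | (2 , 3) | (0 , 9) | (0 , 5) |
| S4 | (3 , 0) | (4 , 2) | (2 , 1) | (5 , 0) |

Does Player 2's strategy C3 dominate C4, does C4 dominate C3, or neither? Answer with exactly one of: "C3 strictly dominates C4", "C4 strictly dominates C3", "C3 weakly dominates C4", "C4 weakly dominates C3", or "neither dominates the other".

Compare C3 to C4 across every action of Player 1: S1: 6>3, S2: 9>3, S3: 9>5, S4: 1>0.
C3 gives a strictly higher payoff against every action of Player 1, so C3 strictly dominates C4.

C3 strictly dominates C4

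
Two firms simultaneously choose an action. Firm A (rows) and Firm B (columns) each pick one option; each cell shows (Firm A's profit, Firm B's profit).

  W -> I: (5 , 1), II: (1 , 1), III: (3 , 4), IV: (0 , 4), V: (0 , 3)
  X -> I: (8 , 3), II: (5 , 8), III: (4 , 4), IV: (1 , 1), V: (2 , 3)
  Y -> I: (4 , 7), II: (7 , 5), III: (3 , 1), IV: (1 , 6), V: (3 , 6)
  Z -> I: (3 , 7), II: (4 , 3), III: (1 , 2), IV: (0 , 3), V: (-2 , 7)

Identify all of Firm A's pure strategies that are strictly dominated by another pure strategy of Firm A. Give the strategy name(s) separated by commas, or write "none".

W is strictly dominated by X (I: 8>5, II: 5>1, III: 4>3, IV: 1>0, V: 2>0).
X is not dominated — it holds its own against W at I (8>5); Y at I (8>4); Z at I (8>3).
Nothing dominates Y: W at II (7>1); X at II (7>5); Z at I (4>3).
Z is strictly dominated by X (I: 8>3, II: 5>4, III: 4>1, IV: 1>0, V: 2>-2).

W, Z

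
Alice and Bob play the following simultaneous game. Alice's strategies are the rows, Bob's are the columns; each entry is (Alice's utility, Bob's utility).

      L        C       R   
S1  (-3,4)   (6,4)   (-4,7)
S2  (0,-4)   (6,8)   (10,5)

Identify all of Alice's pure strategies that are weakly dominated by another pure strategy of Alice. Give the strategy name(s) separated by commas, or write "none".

S1

S1: dominated, since S2 does at least as well everywhere (L: 0>-3, C: 6=6, R: 10>-4).
S2 is not dominated — it holds its own against S1 at L (0>-3).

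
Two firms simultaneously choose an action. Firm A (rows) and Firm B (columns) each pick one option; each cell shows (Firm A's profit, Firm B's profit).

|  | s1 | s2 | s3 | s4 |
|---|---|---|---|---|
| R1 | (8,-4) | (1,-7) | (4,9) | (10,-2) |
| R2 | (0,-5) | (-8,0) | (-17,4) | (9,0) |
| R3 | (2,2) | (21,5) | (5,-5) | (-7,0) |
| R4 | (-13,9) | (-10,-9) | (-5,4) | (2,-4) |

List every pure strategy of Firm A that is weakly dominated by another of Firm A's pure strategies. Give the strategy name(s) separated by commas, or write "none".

R1 is not dominated — it holds its own against R2 at s1 (8>0); R3 at s1 (8>2); R4 at s1 (8>-13).
R2: dominated, since R1 does at least as well everywhere (s1: 8>0, s2: 1>-8, s3: 4>-17, s4: 10>9).
Nothing dominates R3: R1 at s2 (21>1); R2 at s1 (2>0); R4 at s1 (2>-13).
R4: dominated, since R1 does at least as well everywhere (s1: 8>-13, s2: 1>-10, s3: 4>-5, s4: 10>2).

R2, R4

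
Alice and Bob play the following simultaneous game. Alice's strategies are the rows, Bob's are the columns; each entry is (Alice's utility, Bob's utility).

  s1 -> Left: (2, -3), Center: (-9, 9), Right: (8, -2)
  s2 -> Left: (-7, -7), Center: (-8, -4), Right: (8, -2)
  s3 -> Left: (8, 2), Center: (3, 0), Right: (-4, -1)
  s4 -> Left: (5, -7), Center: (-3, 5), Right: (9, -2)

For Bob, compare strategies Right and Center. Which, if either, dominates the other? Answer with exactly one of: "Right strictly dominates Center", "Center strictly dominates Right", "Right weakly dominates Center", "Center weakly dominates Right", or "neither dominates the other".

Compare Right to Center across each choice by Alice: s1: -2<9, s2: -2>-4, s3: -1<0, s4: -2<5.
Right does better at s2 but worse at s1, s3, s4; neither strategy dominates the other.

neither dominates the other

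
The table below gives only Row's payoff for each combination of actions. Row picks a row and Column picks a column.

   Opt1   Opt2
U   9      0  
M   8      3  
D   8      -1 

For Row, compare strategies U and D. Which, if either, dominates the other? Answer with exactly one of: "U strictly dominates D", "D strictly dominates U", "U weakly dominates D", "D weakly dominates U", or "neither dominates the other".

U's payoffs vs D's, by Column's action — Opt1: 9>8, Opt2: 0>-1.
Every comparison favours U, so U strictly dominates D.

U strictly dominates D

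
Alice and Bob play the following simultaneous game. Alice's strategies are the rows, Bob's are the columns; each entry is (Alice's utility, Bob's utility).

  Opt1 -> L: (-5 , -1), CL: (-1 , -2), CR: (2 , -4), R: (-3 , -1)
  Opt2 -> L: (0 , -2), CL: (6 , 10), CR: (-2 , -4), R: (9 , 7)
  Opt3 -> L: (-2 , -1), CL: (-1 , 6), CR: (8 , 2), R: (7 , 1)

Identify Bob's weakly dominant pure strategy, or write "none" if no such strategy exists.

none

L fails to dominate CL at Opt2 (-2<10).
CL fails to dominate L at Opt1 (-2<-1).
CR fails to dominate L at Opt1 (-4<-1).
R fails to dominate CL at Opt2 (7<10).
No single strategy dominates all the others.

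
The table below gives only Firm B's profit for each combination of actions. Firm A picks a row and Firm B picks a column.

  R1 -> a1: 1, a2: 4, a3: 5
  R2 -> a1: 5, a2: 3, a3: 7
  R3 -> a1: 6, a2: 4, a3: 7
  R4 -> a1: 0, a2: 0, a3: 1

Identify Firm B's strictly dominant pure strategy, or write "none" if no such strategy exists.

a3

a3 vs a1: R1: 5>1, R2: 7>5, R3: 7>6, R4: 1>0.
a3 vs a2: R1: 5>4, R2: 7>3, R3: 7>4, R4: 1>0.
a3 strictly beats every other strategy against every opponent action, so it is strictly dominant.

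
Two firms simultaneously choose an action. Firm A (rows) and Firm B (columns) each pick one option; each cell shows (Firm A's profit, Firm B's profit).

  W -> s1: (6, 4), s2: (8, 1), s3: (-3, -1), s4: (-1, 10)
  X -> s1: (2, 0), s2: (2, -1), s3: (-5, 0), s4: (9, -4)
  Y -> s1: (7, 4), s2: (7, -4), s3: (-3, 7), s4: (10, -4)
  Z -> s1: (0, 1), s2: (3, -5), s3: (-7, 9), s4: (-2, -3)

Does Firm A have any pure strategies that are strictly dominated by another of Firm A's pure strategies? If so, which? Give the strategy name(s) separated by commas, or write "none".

Nothing dominates W: X at s1 (6>2); Y at s2 (8>7); Z at s1 (6>0).
Y strictly dominates X — s1: 7>2, s2: 7>2, s3: -3>-5, s4: 10>9.
Y: no other strategy beats it everywhere (W at s1 (7>6); X at s1 (7>2); Z at s1 (7>0)).
Z: dominated, since W does at least as well everywhere (s1: 6>0, s2: 8>3, s3: -3>-7, s4: -1>-2).

X, Z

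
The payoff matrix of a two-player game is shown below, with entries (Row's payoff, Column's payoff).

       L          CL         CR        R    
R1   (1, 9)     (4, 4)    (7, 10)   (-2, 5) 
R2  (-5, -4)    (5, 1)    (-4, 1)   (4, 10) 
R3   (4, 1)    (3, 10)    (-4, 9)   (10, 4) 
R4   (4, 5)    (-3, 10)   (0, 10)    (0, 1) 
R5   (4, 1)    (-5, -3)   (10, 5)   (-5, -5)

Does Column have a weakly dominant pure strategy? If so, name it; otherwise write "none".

L fails to dominate CL at R2 (-4<1).
CL fails to dominate L at R1 (4<9).
CR fails to dominate CL at R3 (9<10).
R fails to dominate L at R1 (5<9).
No single strategy dominates all the others.

none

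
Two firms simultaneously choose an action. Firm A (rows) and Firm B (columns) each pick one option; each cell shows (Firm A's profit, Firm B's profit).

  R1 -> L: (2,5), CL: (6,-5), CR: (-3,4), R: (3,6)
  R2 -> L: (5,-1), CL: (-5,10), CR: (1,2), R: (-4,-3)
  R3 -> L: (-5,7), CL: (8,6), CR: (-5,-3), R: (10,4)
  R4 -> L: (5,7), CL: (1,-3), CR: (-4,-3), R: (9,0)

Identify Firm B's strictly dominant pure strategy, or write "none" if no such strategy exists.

none

L fails to dominate CL at R2 (-1<10).
CL fails to dominate L at R1 (-5<5).
CR fails to dominate L at R1 (4<5).
R fails to dominate L at R2 (-3<-1).
No single strategy dominates all the others.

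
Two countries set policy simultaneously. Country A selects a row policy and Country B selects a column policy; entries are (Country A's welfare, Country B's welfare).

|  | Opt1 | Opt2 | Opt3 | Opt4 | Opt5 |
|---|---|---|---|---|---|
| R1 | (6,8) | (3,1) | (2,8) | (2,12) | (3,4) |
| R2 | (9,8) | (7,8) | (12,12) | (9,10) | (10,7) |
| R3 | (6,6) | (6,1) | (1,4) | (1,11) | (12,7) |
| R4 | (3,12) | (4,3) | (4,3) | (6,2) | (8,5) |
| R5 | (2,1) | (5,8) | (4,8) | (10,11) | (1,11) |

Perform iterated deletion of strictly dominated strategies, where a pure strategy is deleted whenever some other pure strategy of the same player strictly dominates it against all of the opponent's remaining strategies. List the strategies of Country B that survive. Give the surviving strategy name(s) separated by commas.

Row R1 is eliminated: R2 beats it against every remaining column (Opt1: 9>6, Opt2: 7>3, Opt3: 12>2, Opt4: 9>2, Opt5: 10>3).
Row R4 is eliminated: R2 beats it against every remaining column (Opt1: 9>3, Opt2: 7>4, Opt3: 12>4, Opt4: 9>6, Opt5: 10>8).
Country B's strategy Opt1 is strictly dominated by Opt4 (R2: 10>8, R3: 11>6, R5: 11>1) and is removed.
Country B's strategy Opt2 is strictly dominated by Opt4 (R2: 10>8, R3: 11>1, R5: 11>8) and is removed.
Among the remaining strategies, none is strictly dominated by another pure strategy of the same player, so the elimination stops.
Surviving strategies — Country A: {R2, R3, R5}; Country B: {Opt3, Opt4, Opt5}.

Opt3, Opt4, Opt5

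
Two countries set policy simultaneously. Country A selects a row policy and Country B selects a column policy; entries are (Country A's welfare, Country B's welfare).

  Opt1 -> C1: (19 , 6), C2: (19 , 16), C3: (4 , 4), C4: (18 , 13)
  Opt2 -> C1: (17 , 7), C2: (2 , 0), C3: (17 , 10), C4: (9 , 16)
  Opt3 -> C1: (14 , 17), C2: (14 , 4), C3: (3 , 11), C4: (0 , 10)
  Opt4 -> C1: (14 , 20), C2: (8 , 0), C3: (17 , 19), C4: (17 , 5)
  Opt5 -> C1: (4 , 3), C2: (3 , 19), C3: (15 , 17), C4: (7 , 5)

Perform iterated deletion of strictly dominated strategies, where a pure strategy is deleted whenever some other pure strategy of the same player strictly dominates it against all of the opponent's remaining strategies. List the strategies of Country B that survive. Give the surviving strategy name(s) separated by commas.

C1, C2, C3, C4

Row Opt3 is eliminated: Opt1 beats it against every remaining column (C1: 19>14, C2: 19>14, C3: 4>3, C4: 18>0).
For Country A, Opt4 strictly dominates Opt5 on the remaining columns (C1: 14>4, C2: 8>3, C3: 17>15, C4: 17>7); eliminate Opt5.
Among the remaining strategies, none is strictly dominated by another pure strategy of the same player, so the elimination stops.
Surviving strategies — Country A: {Opt1, Opt2, Opt4}; Country B: {C1, C2, C3, C4}.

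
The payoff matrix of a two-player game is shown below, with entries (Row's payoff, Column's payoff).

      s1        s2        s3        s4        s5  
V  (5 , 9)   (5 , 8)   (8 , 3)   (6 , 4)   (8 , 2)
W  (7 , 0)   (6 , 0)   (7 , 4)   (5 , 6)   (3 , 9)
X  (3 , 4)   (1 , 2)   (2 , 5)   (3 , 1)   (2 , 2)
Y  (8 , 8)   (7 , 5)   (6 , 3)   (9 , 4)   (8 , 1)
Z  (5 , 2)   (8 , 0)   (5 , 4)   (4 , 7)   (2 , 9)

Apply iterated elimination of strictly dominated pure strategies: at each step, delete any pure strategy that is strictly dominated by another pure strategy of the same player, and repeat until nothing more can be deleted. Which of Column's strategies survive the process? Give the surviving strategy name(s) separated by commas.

s1

Row X is eliminated: V beats it against every remaining column (s1: 5>3, s2: 5>1, s3: 8>2, s4: 6>3, s5: 8>2).
For Column, s4 strictly dominates s3 on the remaining rows (V: 4>3, W: 6>4, Y: 4>3, Z: 7>4); eliminate s3.
Row W is eliminated: Y beats it against every remaining column (s1: 8>7, s2: 7>6, s4: 9>5, s5: 8>3).
For Column, s1 strictly dominates s2 on the remaining rows (V: 9>8, Y: 8>5, Z: 2>0); eliminate s2.
Row Z is eliminated: Y beats it against every remaining column (s1: 8>5, s4: 9>4, s5: 8>2).
Column's strategy s4 is strictly dominated by s1 (V: 9>4, Y: 8>4) and is removed.
Column's strategy s5 is strictly dominated by s1 (V: 9>2, Y: 8>1) and is removed.
For Row, Y strictly dominates V on the remaining columns (s1: 8>5); eliminate V.
Among the remaining strategies, none is strictly dominated by another pure strategy of the same player, so the elimination stops.
Surviving strategies — Row: {Y}; Column: {s1}.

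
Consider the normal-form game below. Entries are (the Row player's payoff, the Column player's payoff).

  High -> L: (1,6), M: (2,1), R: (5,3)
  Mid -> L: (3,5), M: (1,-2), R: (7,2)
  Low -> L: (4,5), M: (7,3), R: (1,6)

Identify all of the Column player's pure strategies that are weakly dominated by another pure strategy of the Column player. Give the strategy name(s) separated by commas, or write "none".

L is not dominated — it holds its own against M at High (6>1); R at High (6>3).
M: dominated, since L does at least as well everywhere (High: 6>1, Mid: 5>-2, Low: 5>3).
R is not dominated — it holds its own against L at Low (6>5); M at High (3>1).

M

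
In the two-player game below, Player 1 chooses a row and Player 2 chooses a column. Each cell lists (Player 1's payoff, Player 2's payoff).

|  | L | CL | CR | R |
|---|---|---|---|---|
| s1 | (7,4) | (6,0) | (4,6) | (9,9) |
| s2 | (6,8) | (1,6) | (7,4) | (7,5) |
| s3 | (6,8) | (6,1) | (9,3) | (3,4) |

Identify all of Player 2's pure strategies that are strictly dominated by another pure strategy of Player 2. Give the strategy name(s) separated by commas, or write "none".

CL, CR

L: no other strategy beats it everywhere (CL at s1 (4>0); CR at s2 (8>4); R at s2 (8>5)).
CL: dominated, since L does at least as well everywhere (s1: 4>0, s2: 8>6, s3: 8>1).
CR: dominated, since R does at least as well everywhere (s1: 9>6, s2: 5>4, s3: 4>3).
R is not dominated — it holds its own against L at s1 (9>4); CL at s1 (9>0); CR at s1 (9>6).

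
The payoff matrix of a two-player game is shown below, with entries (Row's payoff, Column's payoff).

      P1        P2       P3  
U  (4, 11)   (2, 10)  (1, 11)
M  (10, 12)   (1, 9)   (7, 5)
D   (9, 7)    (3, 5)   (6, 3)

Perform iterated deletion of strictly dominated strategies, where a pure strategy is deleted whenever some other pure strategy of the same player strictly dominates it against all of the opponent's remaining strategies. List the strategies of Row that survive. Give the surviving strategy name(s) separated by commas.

Row's strategy U is strictly dominated by D (P1: 9>4, P2: 3>2, P3: 6>1) and is removed.
For Column, P1 strictly dominates P2 on the remaining rows (M: 12>9, D: 7>5); eliminate P2.
For Row, M strictly dominates D on the remaining columns (P1: 10>9, P3: 7>6); eliminate D.
For Column, P1 strictly dominates P3 on the remaining rows (M: 12>5); eliminate P3.
Among the remaining strategies, none is strictly dominated by another pure strategy of the same player, so the elimination stops.
Surviving strategies — Row: {M}; Column: {P1}.

M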